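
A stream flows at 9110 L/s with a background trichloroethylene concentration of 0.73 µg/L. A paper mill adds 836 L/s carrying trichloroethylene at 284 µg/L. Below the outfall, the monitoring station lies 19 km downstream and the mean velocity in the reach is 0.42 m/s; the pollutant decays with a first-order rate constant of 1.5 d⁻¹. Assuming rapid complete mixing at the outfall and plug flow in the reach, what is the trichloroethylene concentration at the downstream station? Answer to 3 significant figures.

11.2 µg/L

Flow-weighted average: C = (9110·0.7300 + 836.0·284.0) / 9946 = 244100/9946 = 24.54 µg/L.
Travel time t = 19·1000 / 0.42 = 45240 s = 12.57 h.
After decay, C = 24.54 × e^(−kt) = 24.54 × 0.4559 = 11.19 µg/L.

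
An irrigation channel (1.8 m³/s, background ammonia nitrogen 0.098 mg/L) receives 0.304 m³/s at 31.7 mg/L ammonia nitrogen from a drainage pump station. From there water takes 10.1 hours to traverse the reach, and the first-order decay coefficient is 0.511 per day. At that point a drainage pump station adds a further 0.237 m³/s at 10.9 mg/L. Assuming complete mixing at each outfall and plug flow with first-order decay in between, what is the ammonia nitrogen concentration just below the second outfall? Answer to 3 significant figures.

Flow-weighted average: C = (1.800·0.09800 + 0.3040·31.70) / 2.104 = 9.813/2.104 = 4.664 mg/L; combined flow 2.104 m³/s.
Decay over the reach: 4.664·exp(−kt) = 4.664·0.8065 = 3.762 mg/L.
At the second outfall, C = (2.104·3.762 + 0.2370·10.90) / (2.104 + 0.2370) = 4.484 mg/L.

4.48 mg/L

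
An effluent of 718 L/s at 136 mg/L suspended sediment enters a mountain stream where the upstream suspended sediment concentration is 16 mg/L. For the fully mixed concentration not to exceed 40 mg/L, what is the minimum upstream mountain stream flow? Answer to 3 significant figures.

Set C_mix = 40: (Q·16.00 + 718.0·136.0) / (Q + 718.0) = 40
→ Q = 718.0·(136.0 − 40)/(40 − 16.00) = 2872 L/s.

2870 L/s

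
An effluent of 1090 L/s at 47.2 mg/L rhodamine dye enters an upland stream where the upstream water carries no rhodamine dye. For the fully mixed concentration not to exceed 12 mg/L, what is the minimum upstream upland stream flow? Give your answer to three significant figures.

3200 L/s

Set C_mix = 12: (Q·0 + 1090·47.20) / (Q + 1090) = 12
→ Q = 1090·(47.20 − 12)/(12 − 0) = 3197 L/s.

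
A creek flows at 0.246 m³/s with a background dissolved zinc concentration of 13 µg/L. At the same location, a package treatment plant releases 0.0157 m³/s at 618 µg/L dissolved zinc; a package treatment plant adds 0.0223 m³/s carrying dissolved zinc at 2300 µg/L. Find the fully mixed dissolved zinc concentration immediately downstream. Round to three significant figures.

226 µg/L

After mixing, C = (0.2460·13.00 + 0.01570·618.0 + 0.02230·2300) / 0.2840 = 64.19/0.2840 = 226.0 µg/L.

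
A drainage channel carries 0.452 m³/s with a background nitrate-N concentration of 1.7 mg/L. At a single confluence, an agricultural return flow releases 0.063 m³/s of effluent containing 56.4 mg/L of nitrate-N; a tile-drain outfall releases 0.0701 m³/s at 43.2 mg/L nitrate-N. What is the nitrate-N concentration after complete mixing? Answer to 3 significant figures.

Mass balance: C = (0.4520·1.700 + 0.06300·56.40 + 0.07010·43.20) / 0.5851 = 7.350/0.5851 = 12.56 mg/L.

12.6 mg/L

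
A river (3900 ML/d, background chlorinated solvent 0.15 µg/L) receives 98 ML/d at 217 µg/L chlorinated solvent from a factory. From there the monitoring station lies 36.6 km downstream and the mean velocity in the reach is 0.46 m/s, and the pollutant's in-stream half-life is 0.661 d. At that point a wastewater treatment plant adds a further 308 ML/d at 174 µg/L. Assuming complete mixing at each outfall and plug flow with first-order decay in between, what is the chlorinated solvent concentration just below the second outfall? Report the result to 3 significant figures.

14.4 µg/L

Conservation of mass: C = (3900·0.1500 + 98.00·217.0) / 3998 = 21850/3998 = 5.465 µg/L; combined flow 3998 ML/d.
Travel time t = 36.6·1000 / 0.46 = 79570 s = 22.10 h.
Half-life 0.661 d → k = ln 2 / 0.661 = 1.049 d⁻¹.
Decay over the reach: 5.465·exp(−kt) = 5.465·0.3807 = 2.081 µg/L.
At the second outfall, C = (3998·2.081 + 308.0·174.0) / (3998 + 308.0) = 14.38 µg/L.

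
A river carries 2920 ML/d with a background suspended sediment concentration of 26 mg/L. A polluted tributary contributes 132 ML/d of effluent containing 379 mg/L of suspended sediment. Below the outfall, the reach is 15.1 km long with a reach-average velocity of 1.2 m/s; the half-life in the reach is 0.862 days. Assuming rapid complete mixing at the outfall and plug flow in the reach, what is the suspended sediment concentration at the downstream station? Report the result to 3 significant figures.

36.7 mg/L

Conservation of mass: C = (2920·26.00 + 132.0·379.0) / 3052 = 125900/3052 = 41.27 mg/L.
Travel time t = 15.1·1000 / 1.2 = 12580 s = 3.495 h.
Half-life 0.862 d → k = ln 2 / 0.862 = 0.8041 d⁻¹.
Decay over the reach: 41.27·exp(−kt) = 41.27·0.8895 = 36.71 mg/L.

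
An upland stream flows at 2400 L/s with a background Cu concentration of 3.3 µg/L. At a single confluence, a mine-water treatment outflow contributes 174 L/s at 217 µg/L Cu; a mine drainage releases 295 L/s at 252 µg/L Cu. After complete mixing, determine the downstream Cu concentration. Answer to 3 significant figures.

41.8 µg/L

Mixed concentration C = ΣQC/ΣQ = (2400·3.300 + 174.0·217.0 + 295.0·252.0) / 2869 = 120000/2869 = 41.83 µg/L.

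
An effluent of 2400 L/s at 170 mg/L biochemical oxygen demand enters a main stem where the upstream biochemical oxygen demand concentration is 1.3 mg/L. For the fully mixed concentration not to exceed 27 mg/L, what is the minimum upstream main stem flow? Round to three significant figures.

Set C_mix = 27: (Q·1.300 + 2400·170.0) / (Q + 2400) = 27
→ Q = 2400·(170.0 − 27)/(27 − 1.300) = 13350 L/s.

13400 L/s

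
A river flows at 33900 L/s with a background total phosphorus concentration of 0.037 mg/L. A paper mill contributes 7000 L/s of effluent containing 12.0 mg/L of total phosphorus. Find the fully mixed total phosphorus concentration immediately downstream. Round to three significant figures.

Flow-weighted average: C = (33900·0.03700 + 7000·12.00) / 40900 = 85250/40900 = 2.084 mg/L.

2.08 mg/L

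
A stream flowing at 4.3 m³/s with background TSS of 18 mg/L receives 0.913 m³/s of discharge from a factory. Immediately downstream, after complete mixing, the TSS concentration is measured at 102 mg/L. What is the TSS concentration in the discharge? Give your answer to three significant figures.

Mass balance: 4.300·18.00 + 0.9130·Cₑ = 5.213·102.0
→ Cₑ = (5.213·102.0 − 4.300·18.00) / 0.9130 = 497.6 mg/L.

498 mg/L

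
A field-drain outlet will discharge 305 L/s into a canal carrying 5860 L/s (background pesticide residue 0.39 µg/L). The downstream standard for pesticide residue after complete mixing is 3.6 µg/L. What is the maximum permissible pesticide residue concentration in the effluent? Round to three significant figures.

65.3 µg/L

At the limit, (Qr·Cr + Qe·Cₑ)/(Qr + Qe) = 3.6:
Cₑ = (6165·3.6 − 5860·0.3900) / 305.0 = 65.27 µg/L.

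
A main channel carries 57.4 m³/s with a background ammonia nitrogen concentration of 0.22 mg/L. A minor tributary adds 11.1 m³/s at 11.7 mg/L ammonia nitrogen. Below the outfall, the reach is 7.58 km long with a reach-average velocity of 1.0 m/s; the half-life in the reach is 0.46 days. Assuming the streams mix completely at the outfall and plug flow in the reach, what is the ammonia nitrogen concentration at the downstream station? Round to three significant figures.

Conservation of mass: C = (57.40·0.2200 + 11.10·11.70) / 68.50 = 142.5/68.50 = 2.080 mg/L.
Travel time t = 7.58·1000 / 1.0 = 7580 s = 2.106 h.
Half-life 0.46 d → k = ln 2 / 0.46 = 1.507 d⁻¹.
After decay, C = 2.080 × e^(−kt) = 2.080 × 0.8762 = 1.823 mg/L.

1.82 mg/L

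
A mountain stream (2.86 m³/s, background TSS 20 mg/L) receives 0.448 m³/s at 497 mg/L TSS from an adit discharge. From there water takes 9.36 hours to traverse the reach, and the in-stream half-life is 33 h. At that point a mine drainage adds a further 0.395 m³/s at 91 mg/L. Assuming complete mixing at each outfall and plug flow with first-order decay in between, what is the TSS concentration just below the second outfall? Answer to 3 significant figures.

71.8 mg/L

Flow-weighted average: C = (2.860·20.00 + 0.4480·497.0) / 3.308 = 279.9/3.308 = 84.60 mg/L; combined flow 3.308 m³/s.
Half-life 33 h → k = ln 2 / 33 = 0.02100 h⁻¹ = 0.5041 d⁻¹.
Applying C = C₀e^(−kt): 84.60 × 0.8215 = 69.50 mg/L.
Second outfall: C = (3.308·69.50 + 0.3950·91.00)/3.703 = 71.79 mg/L.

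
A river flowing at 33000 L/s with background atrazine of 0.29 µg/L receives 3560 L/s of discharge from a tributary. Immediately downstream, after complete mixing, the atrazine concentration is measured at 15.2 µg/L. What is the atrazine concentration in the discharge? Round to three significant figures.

Mass balance: 33000·0.2900 + 3560·Cₑ = 36560·15.20
→ Cₑ = (36560·15.20 − 33000·0.2900) / 3560 = 153.4 µg/L.

153 µg/L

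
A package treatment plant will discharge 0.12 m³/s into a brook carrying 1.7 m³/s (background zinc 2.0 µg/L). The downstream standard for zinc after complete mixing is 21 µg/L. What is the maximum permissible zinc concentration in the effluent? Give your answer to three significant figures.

290 µg/L

At the limit, (Qr·Cr + Qe·Cₑ)/(Qr + Qe) = 21:
Cₑ = (1.820·21 − 1.700·2.000) / 0.1200 = 290.2 µg/L.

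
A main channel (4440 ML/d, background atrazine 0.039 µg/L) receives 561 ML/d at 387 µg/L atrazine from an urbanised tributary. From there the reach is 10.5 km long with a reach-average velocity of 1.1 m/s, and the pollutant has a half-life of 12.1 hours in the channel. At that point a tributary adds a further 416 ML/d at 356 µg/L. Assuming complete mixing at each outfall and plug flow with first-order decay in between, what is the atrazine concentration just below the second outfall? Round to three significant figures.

Flow-weighted average: C = (4440·0.03900 + 561.0·387.0) / 5001 = 217300/5001 = 43.45 µg/L; combined flow 5001 ML/d.
Travel time t = 10.5·1000 / 1.1 = 9545 s = 2.652 h.
Half-life 12.1 h → k = ln 2 / 12.1 = 0.05728 h⁻¹ = 1.375 d⁻¹.
After decay, C = 43.45 × e^(−kt) = 43.45 × 0.8591 = 37.32 µg/L.
At the second outfall, C = (5001·37.32 + 416.0·356.0) / (5001 + 416.0) = 61.80 µg/L.

61.8 µg/L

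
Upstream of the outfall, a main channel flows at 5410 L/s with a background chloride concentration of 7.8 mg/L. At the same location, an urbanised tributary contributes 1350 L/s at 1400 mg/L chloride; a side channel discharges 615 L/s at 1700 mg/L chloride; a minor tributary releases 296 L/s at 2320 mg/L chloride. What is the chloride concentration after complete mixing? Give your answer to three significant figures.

478 mg/L

Flow-weighted average: C = (5410·7.800 + 1350·1400 + 615.0·1700 + 296.0·2320) / 7671 = 3664000/7671 = 477.7 mg/L.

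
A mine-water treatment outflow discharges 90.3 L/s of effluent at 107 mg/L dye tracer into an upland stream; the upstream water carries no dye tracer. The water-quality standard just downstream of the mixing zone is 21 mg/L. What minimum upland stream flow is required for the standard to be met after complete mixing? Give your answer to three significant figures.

370 L/s

Set C_mix = 21: (Q·0 + 90.30·107.0) / (Q + 90.30) = 21
→ Q = 90.30·(107.0 − 21)/(21 − 0) = 369.8 L/s.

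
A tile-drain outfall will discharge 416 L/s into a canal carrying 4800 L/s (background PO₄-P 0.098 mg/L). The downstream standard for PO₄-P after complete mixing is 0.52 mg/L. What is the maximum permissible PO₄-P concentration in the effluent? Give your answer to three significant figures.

5.39 mg/L

At the limit, (Qr·Cr + Qe·Cₑ)/(Qr + Qe) = 0.52:
Cₑ = (5216·0.52 − 4800·0.09800) / 416.0 = 5.389 mg/L.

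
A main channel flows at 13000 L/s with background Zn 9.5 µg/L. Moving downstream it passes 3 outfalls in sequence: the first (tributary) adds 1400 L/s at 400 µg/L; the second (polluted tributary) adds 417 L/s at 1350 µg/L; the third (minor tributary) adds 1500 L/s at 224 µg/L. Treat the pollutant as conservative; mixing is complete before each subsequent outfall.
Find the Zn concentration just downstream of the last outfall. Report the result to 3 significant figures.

Outfall 1: combined Q = 14400 L/s; C = (13000·9.500 + 1400·400.0)/14400 = 47.47 µg/L.
Outfall 2: combined Q = 14820 L/s; C = (14400·47.47 + 417.0·1350)/14820 = 84.12 µg/L.
Outfall 3: combined Q = 16320 L/s; C = (14820·84.12 + 1500·224.0)/16320 = 96.98 µg/L.

97.0 µg/L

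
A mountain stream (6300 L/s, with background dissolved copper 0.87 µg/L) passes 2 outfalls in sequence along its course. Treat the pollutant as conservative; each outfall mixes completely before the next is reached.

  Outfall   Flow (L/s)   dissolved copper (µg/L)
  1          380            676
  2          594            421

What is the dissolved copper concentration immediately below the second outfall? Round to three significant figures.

After outfall 1: Q = 6300 + 380.0 = 6680 L/s; C = (6300·0.8700 + 380.0·676.0)/6680 = 39.28 µg/L.
After outfall 2: Q = 6680 + 594.0 = 7274 L/s; C = (6680·39.28 + 594.0·421.0)/7274 = 70.45 µg/L.

70.4 µg/L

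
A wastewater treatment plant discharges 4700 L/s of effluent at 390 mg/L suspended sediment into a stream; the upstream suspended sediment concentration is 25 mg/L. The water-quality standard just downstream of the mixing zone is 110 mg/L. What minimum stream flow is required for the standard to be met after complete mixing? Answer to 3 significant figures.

Set C_mix = 110: (Q·25.00 + 4700·390.0) / (Q + 4700) = 110
→ Q = 4700·(390.0 − 110)/(110 − 25.00) = 15480 L/s.

15500 L/s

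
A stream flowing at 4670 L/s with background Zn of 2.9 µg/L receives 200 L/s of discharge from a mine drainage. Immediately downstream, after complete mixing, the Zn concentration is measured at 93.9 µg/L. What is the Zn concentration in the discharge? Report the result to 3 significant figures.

Mass balance: 4670·2.900 + 200.0·Cₑ = 4870·93.90
→ Cₑ = (4870·93.90 − 4670·2.900) / 200.0 = 2219 µg/L.

2220 µg/L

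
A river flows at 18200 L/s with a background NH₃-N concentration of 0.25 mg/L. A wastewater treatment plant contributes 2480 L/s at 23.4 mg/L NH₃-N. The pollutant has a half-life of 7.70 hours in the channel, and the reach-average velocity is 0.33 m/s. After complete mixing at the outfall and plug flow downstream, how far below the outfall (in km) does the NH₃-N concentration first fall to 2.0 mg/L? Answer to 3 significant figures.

5.47 km

After mixing, C = (18200·0.2500 + 2480·23.40) / 20680 = 62580/20680 = 3.026 mg/L.
Half-life 7.70 h → k = ln 2 / 7.70 = 0.09002 h⁻¹ = 2.160 d⁻¹.
Set 3.026·exp(−k·t) = 2.0 → t = ln(3.026/2.0)/k = 16560 s = 4.601 h.
Distance = v·t = 0.33·16560 = 5466 m = 5.466 km.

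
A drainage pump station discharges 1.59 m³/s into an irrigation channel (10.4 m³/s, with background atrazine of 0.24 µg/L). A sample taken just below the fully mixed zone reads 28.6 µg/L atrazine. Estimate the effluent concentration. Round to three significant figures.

Mass balance: 10.40·0.2400 + 1.590·Cₑ = 11.99·28.60
→ Cₑ = (11.99·28.60 − 10.40·0.2400) / 1.590 = 214.1 µg/L.

214 µg/L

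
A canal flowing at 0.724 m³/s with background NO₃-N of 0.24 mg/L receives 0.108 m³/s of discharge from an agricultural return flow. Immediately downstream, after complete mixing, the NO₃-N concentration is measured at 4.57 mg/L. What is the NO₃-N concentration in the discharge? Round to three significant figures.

33.6 mg/L

Mass balance: 0.7240·0.2400 + 0.1080·Cₑ = 0.8320·4.570
→ Cₑ = (0.8320·4.570 − 0.7240·0.2400) / 0.1080 = 33.60 mg/L.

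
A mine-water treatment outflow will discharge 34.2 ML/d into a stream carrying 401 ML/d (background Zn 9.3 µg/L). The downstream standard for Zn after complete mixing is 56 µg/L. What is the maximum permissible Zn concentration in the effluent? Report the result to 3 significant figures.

604 µg/L

At the limit, (Qr·Cr + Qe·Cₑ)/(Qr + Qe) = 56:
Cₑ = (435.2·56 − 401.0·9.300) / 34.20 = 603.6 µg/L.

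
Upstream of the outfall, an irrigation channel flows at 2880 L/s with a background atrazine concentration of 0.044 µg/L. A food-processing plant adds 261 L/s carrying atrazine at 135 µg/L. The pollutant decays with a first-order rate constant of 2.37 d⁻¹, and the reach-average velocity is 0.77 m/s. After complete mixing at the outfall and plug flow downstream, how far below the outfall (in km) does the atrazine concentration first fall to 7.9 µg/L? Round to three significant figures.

9.94 km

Mass balance: C = (2880·0.04400 + 261.0·135.0) / 3141 = 35360/3141 = 11.26 µg/L.
Set 11.26·exp(−k·t) = 7.9 → t = ln(11.26/7.9)/k = 12910 s = 3.587 h.
Distance = v·t = 0.77·12910 = 9943 m = 9.943 km.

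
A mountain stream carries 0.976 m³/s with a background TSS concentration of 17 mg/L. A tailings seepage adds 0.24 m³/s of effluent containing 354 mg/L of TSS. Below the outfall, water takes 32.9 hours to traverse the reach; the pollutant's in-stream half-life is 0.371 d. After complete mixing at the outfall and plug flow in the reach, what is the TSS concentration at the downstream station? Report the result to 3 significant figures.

Mass balance: C = (0.9760·17.00 + 0.2400·354.0) / 1.216 = 101.6/1.216 = 83.51 mg/L.
Half-life 0.371 d → k = ln 2 / 0.371 = 1.868 d⁻¹.
Applying C = C₀e^(−kt): 83.51 × 0.07722 = 6.448 mg/L.

6.45 mg/L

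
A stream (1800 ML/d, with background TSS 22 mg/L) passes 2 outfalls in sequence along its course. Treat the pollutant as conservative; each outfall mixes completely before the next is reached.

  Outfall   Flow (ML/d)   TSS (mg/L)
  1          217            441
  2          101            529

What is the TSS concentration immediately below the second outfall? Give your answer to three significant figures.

89.1 mg/L

Outfall 1: combined Q = 2017 ML/d; C = (1800·22.00 + 217.0·441.0)/2017 = 67.08 mg/L.
Outfall 2: combined Q = 2118 ML/d; C = (2017·67.08 + 101.0·529.0)/2118 = 89.11 mg/L.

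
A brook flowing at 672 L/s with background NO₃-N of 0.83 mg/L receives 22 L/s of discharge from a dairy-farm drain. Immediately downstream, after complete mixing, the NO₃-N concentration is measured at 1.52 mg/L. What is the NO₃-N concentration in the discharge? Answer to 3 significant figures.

Mass balance: 672.0·0.8300 + 22.00·Cₑ = 694.0·1.520
→ Cₑ = (694.0·1.520 − 672.0·0.8300) / 22.00 = 22.60 mg/L.

22.6 mg/L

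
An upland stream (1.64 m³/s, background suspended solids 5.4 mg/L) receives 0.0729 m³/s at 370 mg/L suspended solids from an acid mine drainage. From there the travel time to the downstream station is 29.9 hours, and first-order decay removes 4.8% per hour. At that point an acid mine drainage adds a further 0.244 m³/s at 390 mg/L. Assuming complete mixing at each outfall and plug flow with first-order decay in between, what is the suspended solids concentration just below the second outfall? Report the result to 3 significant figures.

52.8 mg/L

Mixed concentration C = ΣQC/ΣQ = (1.640·5.400 + 0.07290·370.0) / 1.713 = 35.83/1.713 = 20.92 mg/L; combined flow 1.713 m³/s.
4.8%/h lost → k = −ln(1 − 0.048) = 0.04919 h⁻¹.
First-order decay: C = 20.92·exp(−k·t) = 20.92·0.2297 = 4.806 mg/L.
At the second outfall, C = (1.713·4.806 + 0.2440·390.0) / (1.713 + 0.2440) = 52.83 mg/L.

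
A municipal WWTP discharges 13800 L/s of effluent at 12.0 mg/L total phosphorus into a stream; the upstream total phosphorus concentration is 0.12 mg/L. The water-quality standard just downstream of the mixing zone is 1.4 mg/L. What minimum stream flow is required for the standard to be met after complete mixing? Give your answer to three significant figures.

114000 L/s

Set C_mix = 1.4: (Q·0.1200 + 13800·12.00) / (Q + 13800) = 1.4
→ Q = 13800·(12.00 − 1.4)/(1.4 − 0.1200) = 114300 L/s.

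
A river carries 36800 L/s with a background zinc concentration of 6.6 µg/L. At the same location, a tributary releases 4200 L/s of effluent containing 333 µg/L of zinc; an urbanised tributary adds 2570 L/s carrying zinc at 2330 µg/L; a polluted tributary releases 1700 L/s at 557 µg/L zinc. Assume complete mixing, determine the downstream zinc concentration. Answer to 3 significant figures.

189 µg/L

Mass balance: C = (36800·6.600 + 4200·333.0 + 2570·2330 + 1700·557.0) / 45270 = 8576000/45270 = 189.5 µg/L.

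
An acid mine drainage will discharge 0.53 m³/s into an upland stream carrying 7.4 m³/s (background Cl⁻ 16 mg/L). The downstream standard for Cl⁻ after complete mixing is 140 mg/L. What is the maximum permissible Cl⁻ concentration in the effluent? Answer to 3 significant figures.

At the limit, (Qr·Cr + Qe·Cₑ)/(Qr + Qe) = 140:
Cₑ = (7.930·140 − 7.400·16.00) / 0.5300 = 1871 mg/L.

1870 mg/L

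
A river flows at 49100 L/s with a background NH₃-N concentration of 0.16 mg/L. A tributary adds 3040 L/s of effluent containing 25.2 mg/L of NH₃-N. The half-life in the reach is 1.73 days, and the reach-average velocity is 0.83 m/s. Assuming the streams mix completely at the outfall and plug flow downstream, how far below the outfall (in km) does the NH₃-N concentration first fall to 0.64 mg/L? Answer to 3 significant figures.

166 km

Flow-weighted average: C = (49100·0.1600 + 3040·25.20) / 52140 = 84460/52140 = 1.620 mg/L.
Half-life 1.73 d → k = ln 2 / 1.73 = 0.4007 d⁻¹.
Set 1.620·exp(−k·t) = 0.64 → t = ln(1.620/0.64)/k = 200300 s = 55.63 h.
Distance = v·t = 0.83·200300 = 166200 m = 166.2 km.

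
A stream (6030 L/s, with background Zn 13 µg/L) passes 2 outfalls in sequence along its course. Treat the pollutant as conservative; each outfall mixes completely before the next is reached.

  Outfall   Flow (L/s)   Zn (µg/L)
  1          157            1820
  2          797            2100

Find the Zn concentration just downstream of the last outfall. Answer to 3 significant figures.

After outfall 1: Q = 6030 + 157.0 = 6187 L/s; C = (6030·13.00 + 157.0·1820)/6187 = 58.85 µg/L.
After outfall 2: Q = 6187 + 797.0 = 6984 L/s; C = (6187·58.85 + 797.0·2100)/6984 = 291.8 µg/L.

292 µg/L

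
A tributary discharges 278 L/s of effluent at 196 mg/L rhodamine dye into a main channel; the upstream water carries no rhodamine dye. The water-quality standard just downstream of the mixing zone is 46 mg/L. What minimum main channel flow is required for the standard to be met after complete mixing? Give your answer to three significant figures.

Set C_mix = 46: (Q·0 + 278.0·196.0) / (Q + 278.0) = 46
→ Q = 278.0·(196.0 − 46)/(46 − 0) = 906.5 L/s.

907 L/s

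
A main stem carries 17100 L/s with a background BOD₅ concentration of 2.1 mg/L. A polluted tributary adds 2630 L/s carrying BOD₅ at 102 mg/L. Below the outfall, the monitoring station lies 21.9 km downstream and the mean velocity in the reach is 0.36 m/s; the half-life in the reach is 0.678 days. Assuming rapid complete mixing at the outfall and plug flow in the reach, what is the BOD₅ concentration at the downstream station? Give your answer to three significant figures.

After mixing, C = (17100·2.100 + 2630·102.0) / 19730 = 304200/19730 = 15.42 mg/L.
Travel time t = 21.9·1000 / 0.36 = 60830 s = 16.90 h.
Half-life 0.678 d → k = ln 2 / 0.678 = 1.022 d⁻¹.
Applying C = C₀e^(−kt): 15.42 × 0.4868 = 7.505 mg/L.

7.51 mg/L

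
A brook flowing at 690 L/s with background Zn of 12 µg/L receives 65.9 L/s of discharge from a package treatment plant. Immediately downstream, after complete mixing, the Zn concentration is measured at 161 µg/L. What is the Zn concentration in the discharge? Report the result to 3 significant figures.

1720 µg/L

Mass balance: 690.0·12.00 + 65.90·Cₑ = 755.9·161.0
→ Cₑ = (755.9·161.0 − 690.0·12.00) / 65.90 = 1721 µg/L.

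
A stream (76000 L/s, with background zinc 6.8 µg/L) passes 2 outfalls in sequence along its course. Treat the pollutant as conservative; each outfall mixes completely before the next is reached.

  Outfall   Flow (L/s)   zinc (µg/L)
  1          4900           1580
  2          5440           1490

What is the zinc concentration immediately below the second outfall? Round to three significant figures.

190 µg/L

After outfall 1: Q = 76000 + 4900 = 80900 L/s; C = (76000·6.800 + 4900·1580)/80900 = 102.1 µg/L.
After outfall 2: Q = 80900 + 5440 = 86340 L/s; C = (80900·102.1 + 5440·1490)/86340 = 189.5 µg/L.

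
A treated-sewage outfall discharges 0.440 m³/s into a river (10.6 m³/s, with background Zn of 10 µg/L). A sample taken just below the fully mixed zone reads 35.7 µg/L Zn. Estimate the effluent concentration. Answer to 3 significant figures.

655 µg/L

Mass balance: 10.60·10.00 + 0.4400·Cₑ = 11.04·35.70
→ Cₑ = (11.04·35.70 − 10.60·10.00) / 0.4400 = 654.8 µg/L.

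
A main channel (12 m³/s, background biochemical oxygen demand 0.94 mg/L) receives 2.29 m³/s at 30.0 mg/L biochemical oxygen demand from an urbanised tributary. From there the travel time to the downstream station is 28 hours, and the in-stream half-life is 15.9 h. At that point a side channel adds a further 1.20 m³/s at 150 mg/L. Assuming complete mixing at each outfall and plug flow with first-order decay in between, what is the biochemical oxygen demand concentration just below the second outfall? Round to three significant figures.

After mixing, C = (12.00·0.9400 + 2.290·30.00) / 14.29 = 79.98/14.29 = 5.597 mg/L; combined flow 14.29 m³/s.
Half-life 15.9 h → k = ln 2 / 15.9 = 0.04359 h⁻¹ = 1.046 d⁻¹.
Decay over the reach: 5.597·exp(−kt) = 5.597·0.2950 = 1.651 mg/L.
At the second outfall, C = (14.29·1.651 + 1.200·150.0) / (14.29 + 1.200) = 13.14 mg/L.

13.1 mg/L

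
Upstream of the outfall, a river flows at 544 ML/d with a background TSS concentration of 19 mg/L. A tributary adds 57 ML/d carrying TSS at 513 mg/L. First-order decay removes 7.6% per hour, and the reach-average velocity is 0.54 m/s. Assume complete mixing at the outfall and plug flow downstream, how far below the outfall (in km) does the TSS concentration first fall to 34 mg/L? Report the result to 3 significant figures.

16.3 km

Flow-weighted average: C = (544.0·19.00 + 57.00·513.0) / 601.0 = 39580/601.0 = 65.85 mg/L.
7.6%/h lost → k = −ln(1 − 0.076) = 0.07904 h⁻¹.
Set 65.85·exp(−k·t) = 34 → t = ln(65.85/34)/k = 30110 s = 8.363 h.
Distance = v·t = 0.54·30110 = 16260 m = 16.26 km.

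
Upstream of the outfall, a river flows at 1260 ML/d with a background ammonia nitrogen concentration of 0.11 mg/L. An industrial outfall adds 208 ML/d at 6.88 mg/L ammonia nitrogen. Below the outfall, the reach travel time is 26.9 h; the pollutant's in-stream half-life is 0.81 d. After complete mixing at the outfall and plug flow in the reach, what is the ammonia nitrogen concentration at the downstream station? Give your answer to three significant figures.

0.410 mg/L

Conservation of mass: C = (1260·0.1100 + 208.0·6.880) / 1468 = 1570/1468 = 1.069 mg/L.
Half-life 0.81 d → k = ln 2 / 0.81 = 0.8557 d⁻¹.
First-order decay: C = 1.069·exp(−k·t) = 1.069·0.3832 = 0.4098 mg/L.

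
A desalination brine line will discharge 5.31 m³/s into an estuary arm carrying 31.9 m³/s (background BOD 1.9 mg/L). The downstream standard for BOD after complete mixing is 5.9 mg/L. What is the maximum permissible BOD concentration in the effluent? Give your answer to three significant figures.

29.9 mg/L

At the limit, (Qr·Cr + Qe·Cₑ)/(Qr + Qe) = 5.9:
Cₑ = (37.21·5.9 − 31.90·1.900) / 5.310 = 29.93 mg/L.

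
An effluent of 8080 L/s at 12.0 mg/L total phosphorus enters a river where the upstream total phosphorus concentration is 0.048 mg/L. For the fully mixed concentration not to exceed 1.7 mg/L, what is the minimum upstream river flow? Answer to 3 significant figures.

Set C_mix = 1.7: (Q·0.04800 + 8080·12.00) / (Q + 8080) = 1.7
→ Q = 8080·(12.00 − 1.7)/(1.7 − 0.04800) = 50380 L/s.

50400 L/s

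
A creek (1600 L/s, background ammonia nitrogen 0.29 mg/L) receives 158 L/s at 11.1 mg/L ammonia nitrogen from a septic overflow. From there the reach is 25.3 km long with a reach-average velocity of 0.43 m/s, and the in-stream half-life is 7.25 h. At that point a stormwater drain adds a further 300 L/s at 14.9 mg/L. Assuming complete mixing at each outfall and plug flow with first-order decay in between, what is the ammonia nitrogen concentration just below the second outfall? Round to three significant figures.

2.40 mg/L

Conservation of mass: C = (1600·0.2900 + 158.0·11.10) / 1758 = 2218/1758 = 1.262 mg/L; combined flow 1758 L/s.
Travel time t = 25.3·1000 / 0.43 = 58840 s = 16.34 h.
Half-life 7.25 h → k = ln 2 / 7.25 = 0.09561 h⁻¹ = 2.295 d⁻¹.
Applying C = C₀e^(−kt): 1.262 × 0.2096 = 0.2644 mg/L.
Second outfall: C = (1758·0.2644 + 300.0·14.90)/2058 = 2.398 mg/L.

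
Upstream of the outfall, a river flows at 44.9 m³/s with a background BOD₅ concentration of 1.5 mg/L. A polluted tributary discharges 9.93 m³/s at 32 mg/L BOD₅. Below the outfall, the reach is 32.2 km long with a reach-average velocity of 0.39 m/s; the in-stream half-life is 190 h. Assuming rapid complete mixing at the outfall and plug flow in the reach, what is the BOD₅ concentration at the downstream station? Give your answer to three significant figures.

6.46 mg/L

After mixing, C = (44.90·1.500 + 9.930·32.00) / 54.83 = 385.1/54.83 = 7.024 mg/L.
Travel time t = 32.2·1000 / 0.39 = 82560 s = 22.93 h.
Half-life 190 h → k = ln 2 / 190 = 0.003648 h⁻¹ = 0.08756 d⁻¹.
First-order decay: C = 7.024·exp(−k·t) = 7.024·0.9197 = 6.460 mg/L.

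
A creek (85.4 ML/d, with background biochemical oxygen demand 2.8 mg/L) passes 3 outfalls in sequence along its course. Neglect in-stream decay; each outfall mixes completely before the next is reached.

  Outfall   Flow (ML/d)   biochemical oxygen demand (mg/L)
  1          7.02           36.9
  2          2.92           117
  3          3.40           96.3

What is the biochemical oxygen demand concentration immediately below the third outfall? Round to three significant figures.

Below outfall 1: Q → 92.42 ML/d, C = (85.40·2.800 + 7.020·36.90)/92.42 = 5.390 mg/L.
Below outfall 2: Q → 95.34 ML/d, C = (92.42·5.390 + 2.920·117.0)/95.34 = 8.808 mg/L.
Below outfall 3: Q → 98.74 ML/d, C = (95.34·8.808 + 3.400·96.30)/98.74 = 11.82 mg/L.

11.8 mg/L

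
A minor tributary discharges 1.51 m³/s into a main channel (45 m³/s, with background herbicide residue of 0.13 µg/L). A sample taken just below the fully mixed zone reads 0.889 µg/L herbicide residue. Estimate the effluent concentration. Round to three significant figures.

23.5 µg/L

Mass balance: 45.00·0.1300 + 1.510·Cₑ = 46.51·0.8890
→ Cₑ = (46.51·0.8890 − 45.00·0.1300) / 1.510 = 23.51 µg/L.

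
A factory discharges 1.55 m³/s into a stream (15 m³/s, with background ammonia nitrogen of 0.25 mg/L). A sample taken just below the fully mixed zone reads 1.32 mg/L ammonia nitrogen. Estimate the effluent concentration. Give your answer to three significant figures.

Mass balance: 15.00·0.2500 + 1.550·Cₑ = 16.55·1.320
→ Cₑ = (16.55·1.320 − 15.00·0.2500) / 1.550 = 11.67 mg/L.

11.7 mg/L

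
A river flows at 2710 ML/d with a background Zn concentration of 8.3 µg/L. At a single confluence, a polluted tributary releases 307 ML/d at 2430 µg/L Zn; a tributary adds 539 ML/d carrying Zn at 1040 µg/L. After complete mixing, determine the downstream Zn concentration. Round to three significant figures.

Mass balance: C = (2710·8.300 + 307.0·2430 + 539.0·1040) / 3556 = 1329000/3556 = 373.8 µg/L.

374 µg/L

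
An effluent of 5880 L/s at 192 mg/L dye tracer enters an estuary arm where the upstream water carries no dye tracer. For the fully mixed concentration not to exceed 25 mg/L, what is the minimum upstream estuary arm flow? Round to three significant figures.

39300 L/s

Set C_mix = 25: (Q·0 + 5880·192.0) / (Q + 5880) = 25
→ Q = 5880·(192.0 − 25)/(25 − 0) = 39280 L/s.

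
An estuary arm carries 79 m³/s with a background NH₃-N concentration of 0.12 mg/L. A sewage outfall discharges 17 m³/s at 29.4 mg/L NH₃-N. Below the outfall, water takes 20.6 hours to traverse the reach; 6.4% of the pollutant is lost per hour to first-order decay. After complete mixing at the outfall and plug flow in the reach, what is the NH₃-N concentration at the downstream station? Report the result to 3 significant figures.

After mixing, C = (79.00·0.1200 + 17.00·29.40) / 96.00 = 509.3/96.00 = 5.305 mg/L.
6.4%/h lost → k = −ln(1 − 0.064) = 0.06614 h⁻¹.
First-order decay: C = 5.305·exp(−k·t) = 5.305·0.2560 = 1.358 mg/L.

1.36 mg/L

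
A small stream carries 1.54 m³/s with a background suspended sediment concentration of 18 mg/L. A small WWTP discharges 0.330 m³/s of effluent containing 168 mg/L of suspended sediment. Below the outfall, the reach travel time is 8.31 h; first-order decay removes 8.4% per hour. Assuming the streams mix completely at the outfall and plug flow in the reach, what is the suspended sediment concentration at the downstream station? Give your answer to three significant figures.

Mass balance: C = (1.540·18.00 + 0.3300·168.0) / 1.870 = 83.16/1.870 = 44.47 mg/L.
8.4%/h lost → k = −ln(1 − 0.084) = 0.08774 h⁻¹.
Applying C = C₀e^(−kt): 44.47 × 0.4823 = 21.45 mg/L.

21.4 mg/L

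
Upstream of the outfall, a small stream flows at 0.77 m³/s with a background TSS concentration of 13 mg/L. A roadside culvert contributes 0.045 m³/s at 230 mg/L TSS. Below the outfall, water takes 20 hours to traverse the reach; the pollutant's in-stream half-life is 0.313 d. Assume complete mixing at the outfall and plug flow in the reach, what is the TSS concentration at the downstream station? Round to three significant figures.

3.95 mg/L

After mixing, C = (0.7700·13.00 + 0.04500·230.0) / 0.8150 = 20.36/0.8150 = 24.98 mg/L.
Half-life 0.313 d → k = ln 2 / 0.313 = 2.215 d⁻¹.
Decay over the reach: 24.98·exp(−kt) = 24.98·0.1580 = 3.946 mg/L.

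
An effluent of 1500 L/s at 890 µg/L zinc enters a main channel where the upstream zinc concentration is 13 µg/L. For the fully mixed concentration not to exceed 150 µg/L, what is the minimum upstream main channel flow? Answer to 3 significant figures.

Set C_mix = 150: (Q·13.00 + 1500·890.0) / (Q + 1500) = 150
→ Q = 1500·(890.0 − 150)/(150 − 13.00) = 8102 L/s.

8100 L/s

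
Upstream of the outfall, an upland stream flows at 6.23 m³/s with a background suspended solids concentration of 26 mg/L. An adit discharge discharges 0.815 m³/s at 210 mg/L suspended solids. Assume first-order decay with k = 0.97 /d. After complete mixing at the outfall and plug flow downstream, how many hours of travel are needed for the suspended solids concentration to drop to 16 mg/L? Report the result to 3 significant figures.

26.8 h

After mixing, C = (6.230·26.00 + 0.8150·210.0) / 7.045 = 333.1/7.045 = 47.29 mg/L.
47.29·exp(−k·t) = 16 → t = ln(47.29/16)/k = 96520 s = 26.81 h.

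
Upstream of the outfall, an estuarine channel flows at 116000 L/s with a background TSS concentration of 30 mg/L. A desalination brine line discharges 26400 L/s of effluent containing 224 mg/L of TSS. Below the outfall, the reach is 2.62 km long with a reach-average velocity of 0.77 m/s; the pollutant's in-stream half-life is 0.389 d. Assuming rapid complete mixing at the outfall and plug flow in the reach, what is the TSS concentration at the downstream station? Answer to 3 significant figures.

After mixing, C = (116000·30.00 + 26400·224.0) / 142400 = 9394000/142400 = 65.97 mg/L.
Travel time t = 2.62·1000 / 0.77 = 3403 s = 0.9452 h.
Half-life 0.389 d → k = ln 2 / 0.389 = 1.782 d⁻¹.
First-order decay: C = 65.97·exp(−k·t) = 65.97·0.9322 = 61.50 mg/L.

61.5 mg/L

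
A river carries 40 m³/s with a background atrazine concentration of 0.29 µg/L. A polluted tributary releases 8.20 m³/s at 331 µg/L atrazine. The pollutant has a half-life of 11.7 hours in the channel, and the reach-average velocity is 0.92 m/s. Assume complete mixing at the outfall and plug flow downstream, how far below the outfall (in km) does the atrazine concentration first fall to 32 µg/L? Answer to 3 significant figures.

31.8 km

Mass balance: C = (40.00·0.2900 + 8.200·331.0) / 48.20 = 2726/48.20 = 56.55 µg/L.
Half-life 11.7 h → k = ln 2 / 11.7 = 0.05924 h⁻¹ = 1.422 d⁻¹.
Set 56.55·exp(−k·t) = 32 → t = ln(56.55/32)/k = 34600 s = 9.612 h.
Distance = v·t = 0.92·34600 = 31830 m = 31.83 km.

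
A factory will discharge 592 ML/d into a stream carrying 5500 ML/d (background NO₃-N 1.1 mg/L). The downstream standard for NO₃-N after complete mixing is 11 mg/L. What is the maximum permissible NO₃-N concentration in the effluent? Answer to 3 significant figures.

At the limit, (Qr·Cr + Qe·Cₑ)/(Qr + Qe) = 11:
Cₑ = (6092·11 − 5500·1.100) / 592.0 = 103.0 mg/L.

103 mg/L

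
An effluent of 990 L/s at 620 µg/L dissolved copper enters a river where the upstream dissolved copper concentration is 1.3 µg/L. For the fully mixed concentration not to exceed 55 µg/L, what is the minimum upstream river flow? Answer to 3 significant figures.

Set C_mix = 55: (Q·1.300 + 990.0·620.0) / (Q + 990.0) = 55
→ Q = 990.0·(620.0 − 55)/(55 − 1.300) = 10420 L/s.

10400 L/s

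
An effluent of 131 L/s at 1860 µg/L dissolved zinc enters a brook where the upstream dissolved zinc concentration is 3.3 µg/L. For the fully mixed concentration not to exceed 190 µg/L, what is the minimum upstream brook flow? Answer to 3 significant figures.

1170 L/s

Set C_mix = 190: (Q·3.300 + 131.0·1860) / (Q + 131.0) = 190
→ Q = 131.0·(1860 − 190)/(190 − 3.300) = 1172 L/s.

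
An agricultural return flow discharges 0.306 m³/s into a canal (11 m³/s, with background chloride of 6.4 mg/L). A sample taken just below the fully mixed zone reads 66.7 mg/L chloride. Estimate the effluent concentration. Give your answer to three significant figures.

2230 mg/L

Mass balance: 11.00·6.400 + 0.3060·Cₑ = 11.31·66.70
→ Cₑ = (11.31·66.70 − 11.00·6.400) / 0.3060 = 2234 mg/L.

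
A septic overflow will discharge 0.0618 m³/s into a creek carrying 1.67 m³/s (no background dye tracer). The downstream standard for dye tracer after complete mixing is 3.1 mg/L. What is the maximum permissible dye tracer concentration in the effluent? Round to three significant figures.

At the limit, (Qr·Cr + Qe·Cₑ)/(Qr + Qe) = 3.1:
Cₑ = (1.732·3.1 − 1.670·0) / 0.06180 = 86.87 mg/L.

86.9 mg/L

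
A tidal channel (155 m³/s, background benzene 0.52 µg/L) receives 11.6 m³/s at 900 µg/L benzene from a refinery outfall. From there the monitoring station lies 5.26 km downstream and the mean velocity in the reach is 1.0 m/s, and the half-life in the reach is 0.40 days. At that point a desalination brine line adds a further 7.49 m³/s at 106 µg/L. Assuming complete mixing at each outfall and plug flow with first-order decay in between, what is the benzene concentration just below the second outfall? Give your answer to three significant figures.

58.9 µg/L

Mixed concentration C = ΣQC/ΣQ = (155.0·0.5200 + 11.60·900.0) / 166.6 = 10520/166.6 = 63.15 µg/L; combined flow 166.6 m³/s.
Travel time t = 5.26·1000 / 1.0 = 5260 s = 1.461 h.
Half-life 0.40 d → k = ln 2 / 0.40 = 1.733 d⁻¹.
After decay, C = 63.15 × e^(−kt) = 63.15 × 0.8999 = 56.83 µg/L.
Second outfall: C = (166.6·56.83 + 7.490·106.0)/174.1 = 58.94 µg/L.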